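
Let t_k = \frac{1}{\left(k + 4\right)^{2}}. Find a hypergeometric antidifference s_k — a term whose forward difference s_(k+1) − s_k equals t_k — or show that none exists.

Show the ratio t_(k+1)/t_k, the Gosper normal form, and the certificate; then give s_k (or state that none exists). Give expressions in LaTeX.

r(k) = (k + 4)**2/(k + 5)**2 after simplifying.
Factor: A=k**2 + 8*k + 16; B=k**2 + 10*k + 25; C=1.
Need (k**2 + 8*k + 16)·f(k+1) − (k**2 + 8*k + 16)·f(k) = 1.
From deg A=2, deg B=2, deg C=0: d=0.
f = c0 ⇒ A·f(k+1) − B(k−1)·f(k) − C = -1. The system {-1 = 0} is inconsistent; no antidifference.

none (Gosper's algorithm certifies no s_k)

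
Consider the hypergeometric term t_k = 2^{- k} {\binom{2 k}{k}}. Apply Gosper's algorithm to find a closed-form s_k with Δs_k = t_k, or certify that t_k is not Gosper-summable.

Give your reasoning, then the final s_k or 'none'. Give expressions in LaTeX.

none (Gosper's algorithm certifies no s_k)

Step 1: r(k) = (2*k + 1)/(k + 1).
Gosper form: A/B · C(k+1)/C(k) with A=2*k + 1, B=k + 1, C=1.
Key eq: (2*k + 1)·f(k+1) = (k)·f(k) + (1).
From deg A=1, deg B=1, deg C=0: d=-1.
d = -1 < 0 ⇒ no nonzero polynomial f; not summable.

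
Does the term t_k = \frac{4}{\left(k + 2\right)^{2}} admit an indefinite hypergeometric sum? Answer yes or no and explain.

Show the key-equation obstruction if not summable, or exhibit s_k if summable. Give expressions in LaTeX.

Ratio r(k) = (k + 2)**2/(k + 3)**2.
Normal form (A,B,C) = (k**2 + 4*k + 4, k**2 + 6*k + 9, 1).
Set up (k**2 + 4*k + 4)·f(k+1) − (k**2 + 4*k + 4)·f(k) − (1) = 0.
Bound: deg f ≤ 0.
Generic f = c0 gives residual -1; -1 = 0 cannot hold, so t_k is not Gosper-summable.

No; the coefficient equations for f are inconsistent.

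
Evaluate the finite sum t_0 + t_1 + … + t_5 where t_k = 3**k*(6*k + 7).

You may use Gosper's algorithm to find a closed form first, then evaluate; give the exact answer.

Σ = 12394

Ratio r(k) = 3*(6*k + 13)/(6*k + 7).
Gosper form: A/B · C(k+1)/C(k) with A=3, B=1, C=k + 7/6.
Solve (3)·f(k+1) − (1)·f(k) = k + 7/6.
Degrees (0,0,1) ⇒ d ≤ 1.
Match coefficients ⇒ f(k) = (3*k - 1)/6.
Certificate R = B(k−1)f/C = (3*k - 1)/(6*k + 7) gives s_k = 3**k*(3*k - 1).
Δs = 3**k*(6*k + 7), as required.
Sum = s_(6) − s_(0); s_(6) = 12393, s_(0) = -1 ⇒ 12394.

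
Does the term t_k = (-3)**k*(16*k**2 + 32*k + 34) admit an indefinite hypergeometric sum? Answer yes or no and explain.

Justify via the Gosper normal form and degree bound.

Yes. s_k = -2*(-3)**k*(2*k**2 + k + 2).

Ratio r(k) = 3*(-8*k**2 - 32*k - 41)/(8*k**2 + 16*k + 17).
Normal form (A,B,C) = (-3, 1, k**2 + 2*k + 17/8).
Key eq: (-3)·f(k+1) = (1)·f(k) + (k**2 + 2*k + 17/8).
deg f ≤ 2 (via 0,0,2).
A polynomial solution: f(k) = -(2*k**2 + k + 2)/8.
Then R = B(k−1)f/C = -(2*k**2 + k + 2)/(8*k**2 + 16*k + 17), so s_k = R(k)·t_k = -2*(-3)**k*(2*k**2 + k + 2).
Check: Δs_k = (-3)**k*(16*k**2 + 32*k + 34). ✓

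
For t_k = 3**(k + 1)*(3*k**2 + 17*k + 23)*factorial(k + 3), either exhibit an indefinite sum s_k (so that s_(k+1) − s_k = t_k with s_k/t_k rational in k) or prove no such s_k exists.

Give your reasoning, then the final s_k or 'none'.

The ratio is 3*(3*k**3 + 35*k**2 + 135*k + 172)/(3*k**2 + 17*k + 23).
Gosper form: A/B · C(k+1)/C(k) with A=3*k + 12, B=1, C=k**2 + 17*k/3 + 23/3.
Need (3*k + 12)·f(k+1) − (1)·f(k) = k**2 + 17*k/3 + 23/3.
Degrees (1,0,2) ⇒ d ≤ 1.
A polynomial solution: f(k) = (k + 1)/3.
R(k) = B(k−1)·f(k)/C(k) = (k + 1)/(3*k**2 + 17*k + 23); s_k = R·t_k = 3**(k + 1)*(k + 1)*factorial(k + 3).
Δs = 3**(k + 1)*(3*k**2 + 17*k + 23)*factorial(k + 3), as required.

s_k = 3**(k + 1)*(k + 1)*factorial(k + 3)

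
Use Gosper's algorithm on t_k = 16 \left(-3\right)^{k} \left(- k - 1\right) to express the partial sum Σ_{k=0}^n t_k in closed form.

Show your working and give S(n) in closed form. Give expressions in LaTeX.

t_(k+1)/t_k = 3*(-k - 2)/(k + 1).
Take A(k)=-3, B(k)=1, C(k)=k + 1.
Need (-3)·f(k+1) − (1)·f(k) = k + 1.
From deg A=0, deg B=0, deg C=1: d=1.
Solving with deg f ≤ 1: f(k) = -(4*k + 1)/16.
Certificate R = B(k−1)f/C = -(4*k + 1)/(16*(k + 1)) gives s_k = (-3)**k*(4*k + 1).
Δs = 16*(-3)**k*(-k - 1), as required.
s_(n+1) = (-3)**(n + 1)*(4*n + 5) and s_(0) = 1, so S(n) = -12*(-3)**n*n - 15*(-3)**n - 1.

S(n) = - 12 \left(-3\right)^{n} n - 15 \left(-3\right)^{n} - 1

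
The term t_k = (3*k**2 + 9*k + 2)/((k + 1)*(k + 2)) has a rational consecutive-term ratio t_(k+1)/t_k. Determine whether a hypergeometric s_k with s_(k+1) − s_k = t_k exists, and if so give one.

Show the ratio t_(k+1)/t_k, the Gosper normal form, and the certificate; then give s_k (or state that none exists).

t_(k+1)/t_k = (k + 1)*(9*k + 3*(k + 1)**2 + 11)/((k + 3)*(3*k**2 + 9*k + 2)).
Factor: A=k + 1; B=k + 3; C=k**2 + 3*k + 2/3.
Solve (k + 1)·f(k+1) − (k + 2)·f(k) = k**2 + 3*k + 2/3.
From deg A=1, deg B=1, deg C=2: d=2.
Solving with deg f ≤ 2: f(k) = k*(3*k - 1)/3.
Certificate R = B(k−1)f/C = k*(k + 2)*(3*k - 1)/(3*k**2 + 9*k + 2) gives s_k = k*(3*k - 1)/(k + 1).
s_(k+1) − s_k = (3*k**2 + 9*k + 2)/(k**2 + 3*k + 2) = t_k.

s_k = k*(3*k - 1)/(k + 1)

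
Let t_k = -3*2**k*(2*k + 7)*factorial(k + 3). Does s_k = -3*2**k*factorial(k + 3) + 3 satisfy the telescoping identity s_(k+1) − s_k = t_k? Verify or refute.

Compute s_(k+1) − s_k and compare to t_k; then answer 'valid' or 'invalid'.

valid (s_(k+1) − s_k reduces to t_k)

s_(k+1) = -3*2**(k + 1)*factorial(k + 4) + 3
s_(k+1) − s_k = -3*2**k*(2*k + 7)*factorial(k + 3)
(s_(k+1) − s_k) − t_k = 0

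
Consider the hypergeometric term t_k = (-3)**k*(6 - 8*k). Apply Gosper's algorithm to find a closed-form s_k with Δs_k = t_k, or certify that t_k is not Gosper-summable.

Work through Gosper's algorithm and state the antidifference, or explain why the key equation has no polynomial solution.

Compute t_(k+1)/t_k: get 3*(-4*k - 1)/(4*k - 3).
Factor: A=-3; B=1; C=k - 3/4.
Solve (-3)·f(k+1) − (1)·f(k) = k - 3/4.
Degrees (0,0,1) ⇒ d ≤ 1.
A polynomial solution: f(k) = -(2*k - 3)/8.
R(k) = B(k−1)·f(k)/C(k) = -(2*k - 3)/(2*(4*k - 3)); s_k = R·t_k = (-3)**k*(2*k - 3).
s_(k+1) − s_k = (-3)**k*(6 - 8*k) = t_k.

s_k = (-3)**k*(2*k - 3)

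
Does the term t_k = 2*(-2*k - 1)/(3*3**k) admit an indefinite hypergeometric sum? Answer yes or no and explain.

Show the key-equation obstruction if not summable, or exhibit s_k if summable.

Yes. s_k = 2*(k + 1)/3**k.

Step 1: r(k) = (2*k + 3)/(3*(2*k + 1)).
Factor: A=1/3; B=1; C=k + 1/2.
Key eq: (1/3)·f(k+1) = (1)·f(k) + (k + 1/2).
Bound: deg f ≤ 1.
Match coefficients ⇒ f(k) = -3*(k + 1)/2.
Then R = B(k−1)f/C = -3*(k + 1)/(2*k + 1), so s_k = R(k)·t_k = 2*(k + 1)/3**k.
Verify: 2*(-2*k - 1)/(3*3**k) matches t_k.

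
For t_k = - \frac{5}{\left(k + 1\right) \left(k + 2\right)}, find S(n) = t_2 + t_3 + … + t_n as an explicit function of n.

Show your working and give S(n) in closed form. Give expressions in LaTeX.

Compute t_(k+1)/t_k: get (k + 1)/(k + 3).
So A=k + 1 and B=k + 3, with C=1.
f must satisfy (k + 1)·f(k+1) − (k + 2)·f(k) = 1.
d = 1 from the (1,1,0) case.
Match coefficients ⇒ f(k) = k.
Get s_k = R·t_k = -5*k/(k + 1) with R(k) = B(k−1)f(k)/C(k) = k*(k + 2).
s_(k+1) − s_k = -5/(k**2 + 3*k + 2) = t_k.
Σ_(k=2)^n t_k = s_(n+1) − s_(2) = (5*(-n - 1)/(n + 2)) − (-10/3), i.e. 5*(1 - n)/(3*(n + 2)).

S(n) = \frac{5 \left(1 - n\right)}{3 \left(n + 2\right)}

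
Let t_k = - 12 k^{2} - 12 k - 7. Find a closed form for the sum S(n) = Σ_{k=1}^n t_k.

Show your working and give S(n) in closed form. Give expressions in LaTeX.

S(n) = n \left(- 4 n^{2} - 12 n - 15\right)

Ratio r(k) = (12*k**2 + 36*k + 31)/(12*k**2 + 12*k + 7).
Normal form (A,B,C) = (1, 1, k**2 + k + 7/12).
f must satisfy (1)·f(k+1) − (1)·f(k) = k**2 + k + 7/12.
From deg A=0, deg B=0, deg C=2: d=3.
Solving with deg f ≤ 3: f(k) = k*(4*k**2 + 3)/12.
So s_k = (B(k−1)f/C)·t_k = (k*(4*k**2 + 3)/(12*k**2 + 12*k + 7))·t_k = k*(-4*k**2 - 3).
s_(k+1) − s_k = -12*k**2 - 12*k - 7 = t_k.
Evaluate: s_(n+1) = -4*n**3 - 12*n**2 - 15*n - 7; subtract s_(1) = -7 ⇒ S(n) = n*(-4*n**2 - 12*n - 15).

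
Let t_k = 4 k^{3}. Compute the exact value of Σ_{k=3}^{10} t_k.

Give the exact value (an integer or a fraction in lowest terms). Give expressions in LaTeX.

Σ = 12064

The ratio is (k + 1)**3/k**3.
A = 1, B = 1, C = k**3.
Key eq: (1)·f(k+1) = (1)·f(k) + (k**3).
Degrees (0,0,3) ⇒ d ≤ 4.
A polynomial solution: f(k) = k**2*(k - 1)**2/4.
R(k) = B(k−1)·f(k)/C(k) = (k - 1)**2/(4*k); s_k = R·t_k = k**2*(k**2 - 2*k + 1).
Verify: 4*k**3 matches t_k.
Evaluate s at k=11 and k=3: 12100 and 36; difference 12064.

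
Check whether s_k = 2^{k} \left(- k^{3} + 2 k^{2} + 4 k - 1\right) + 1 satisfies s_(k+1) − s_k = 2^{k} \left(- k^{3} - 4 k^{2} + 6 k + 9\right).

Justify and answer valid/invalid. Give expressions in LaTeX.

s_(k+1) = 2**(k + 1)*(4*k - (k + 1)**3 + 2*(k + 1)**2 + 3) + 1
s_(k+1) − s_k = 2**k*(-k**3 - 4*k**2 + 6*k + 9)
(s_(k+1) − s_k) − t_k = 0

valid; difference matches t_k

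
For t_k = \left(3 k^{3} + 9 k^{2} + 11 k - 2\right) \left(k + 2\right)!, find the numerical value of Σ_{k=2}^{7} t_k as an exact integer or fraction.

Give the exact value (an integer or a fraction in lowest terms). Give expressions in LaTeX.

Σ = 606009480

r(k) = (3*k**4 + 27*k**3 + 92*k**2 + 135*k + 63)/(3*k**3 + 9*k**2 + 11*k - 2) after simplifying.
Gosper form: A/B · C(k+1)/C(k) with A=k + 3, B=1, C=k**3 + 3*k**2 + 11*k/3 - 2/3.
Set up (k + 3)·f(k+1) − (1)·f(k) − (k**3 + 3*k**2 + 11*k/3 - 2/3) = 0.
deg f ≤ 2 (via 1,0,3).
Coefficient equations give f(k) = (3*k**2 - 3*k - 1)/3.
R(k) = B(k−1)·f(k)/C(k) = (3*k**2 - 3*k - 1)/(3*k**3 + 9*k**2 + 11*k - 2); s_k = R·t_k = (3*k**2 - 3*k - 1)*factorial(k + 2).
Δs = (3*k**3 + 9*k**2 + 11*k - 2)*factorial(k + 2), as required.
Telescoping: Σ = s_(8) − s_(2) = 606009600 − (120) = 606009480.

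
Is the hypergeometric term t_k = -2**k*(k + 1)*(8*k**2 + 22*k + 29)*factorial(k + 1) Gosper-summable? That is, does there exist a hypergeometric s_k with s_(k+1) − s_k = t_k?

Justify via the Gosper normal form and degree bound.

Yes. s_k = -2**k*(4*k**2 + k + 3)*factorial(k + 1).

Compute t_(k+1)/t_k: get (k + 2)**2*(44*k + 16*(k + 1)**2 + 102)/((k + 1)*(8*k**2 + 22*k + 29)).
Gosper form: A/B · C(k+1)/C(k) with A=2*k + 4, B=1, C=k**3 + 15*k**2/4 + 51*k/8 + 29/8.
Set up (2*k + 4)·f(k+1) − (1)·f(k) − (k**3 + 15*k**2/4 + 51*k/8 + 29/8) = 0.
From deg A=1, deg B=0, deg C=3: d=2.
A polynomial solution: f(k) = (4*k**2 + k + 3)/8.
Certificate R = B(k−1)f/C = (4*k**2 + k + 3)/((k + 1)*(8*k**2 + 22*k + 29)) gives s_k = -2**k*(4*k**2 + k + 3)*factorial(k + 1).
Check: Δs_k = -2**k*(k + 1)*(8*k**2 + 22*k + 29)*factorial(k + 1). ✓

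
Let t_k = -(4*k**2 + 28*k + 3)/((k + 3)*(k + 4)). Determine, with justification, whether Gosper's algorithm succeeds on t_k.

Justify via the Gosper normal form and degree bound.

Yes. s_k = k*(3 - 4*k)/(k + 3).

Step 1: r(k) = (k + 3)*(28*k + 4*(k + 1)**2 + 31)/((k + 5)*(4*k**2 + 28*k + 3)).
Factor: A=k + 3; B=k + 5; C=k**2 + 7*k + 3/4.
Key eq: (k + 3)·f(k+1) = (k + 4)·f(k) + (k**2 + 7*k + 3/4).
Bound: deg f ≤ 2.
Solving with deg f ≤ 2: f(k) = k*(4*k - 3)/4.
Certificate R = B(k−1)f/C = k*(k + 4)*(4*k - 3)/(4*k**2 + 28*k + 3) gives s_k = k*(3 - 4*k)/(k + 3).
Check: Δs_k = (-4*k**2 - 28*k - 3)/(k**2 + 7*k + 12). ✓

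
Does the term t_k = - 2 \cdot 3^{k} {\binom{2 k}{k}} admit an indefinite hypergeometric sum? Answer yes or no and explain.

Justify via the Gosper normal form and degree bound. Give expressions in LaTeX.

t_(k+1)/t_k = 6*(2*k + 1)/(k + 1).
So A=12*k + 6 and B=k + 1, with C=1.
Need (12*k + 6)·f(k+1) − (k)·f(k) = 1.
Bound: deg f ≤ -1.
Bound -1 < 0, so the key equation has no polynomial solution.

No — t_k has no hypergeometric antidifference.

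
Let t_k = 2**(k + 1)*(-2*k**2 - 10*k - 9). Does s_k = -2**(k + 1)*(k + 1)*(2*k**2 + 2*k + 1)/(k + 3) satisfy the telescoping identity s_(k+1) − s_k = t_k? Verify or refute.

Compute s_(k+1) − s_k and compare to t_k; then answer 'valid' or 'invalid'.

s_(k+1) = -2**(k + 2)*(k + 2)*(2*k + 2*(k + 1)**2 + 3)/(k + 4)
s_(k+1) − s_k = 2**(k + 1)*(-2*k**4 - 20*k**3 - 75*k**2 - 109*k - 56)/(k**2 + 7*k + 12)
(s_(k+1) − s_k) − t_k = 2**(k + 2)*(2*k**3 + 14*k**2 + 37*k + 26)/(k**2 + 7*k + 12)

Invalid: residual 2**(k + 2)*(2*k**3 + 14*k**2 + 37*k + 26)/(k**2 + 7*k + 12) ≠ 0.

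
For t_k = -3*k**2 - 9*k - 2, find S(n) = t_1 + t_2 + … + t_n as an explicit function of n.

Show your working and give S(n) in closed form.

Ratio r(k) = (3*k**2 + 15*k + 14)/(3*k**2 + 9*k + 2).
Gosper form: A/B · C(k+1)/C(k) with A=1, B=1, C=k**2 + 3*k + 2/3.
Set up (1)·f(k+1) − (1)·f(k) − (k**2 + 3*k + 2/3) = 0.
d = 3 from the (0,0,2) case.
Match coefficients ⇒ f(k) = k*(k**2 + 3*k - 2)/3.
So s_k = (B(k−1)f/C)·t_k = (k*(k**2 + 3*k - 2)/(3*k**2 + 9*k + 2))·t_k = k*(-k**2 - 3*k + 2).
Verify: -3*k**2 - 9*k - 2 matches t_k.
Telescope: S(n) = s_(n+1) − s_(1) = -n**3 - 6*n**2 - 7*n - 2 − (-2) = n*(-n**2 - 6*n - 7).

S(n) = n*(-n**2 - 6*n - 7)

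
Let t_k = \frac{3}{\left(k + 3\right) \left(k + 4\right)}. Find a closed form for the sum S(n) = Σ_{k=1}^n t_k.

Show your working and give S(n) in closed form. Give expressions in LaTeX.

Ratio r(k) = (k + 3)/(k + 5).
So A=k + 3 and B=k + 5, with C=1.
f must satisfy (k + 3)·f(k+1) − (k + 4)·f(k) = 1.
d = 1 from the (1,1,0) case.
Match coefficients ⇒ f(k) = k/3.
So s_k = (B(k−1)f/C)·t_k = (k*(k + 4)/3)·t_k = k/(k + 3).
s_(k+1) − s_k = 3/(k**2 + 7*k + 12) = t_k.
s_(n+1) = (n + 1)/(n + 4) and s_(1) = 1/4, so S(n) = 3*n/(4*(n + 4)).

S(n) = \frac{3 n}{4 \left(n + 4\right)}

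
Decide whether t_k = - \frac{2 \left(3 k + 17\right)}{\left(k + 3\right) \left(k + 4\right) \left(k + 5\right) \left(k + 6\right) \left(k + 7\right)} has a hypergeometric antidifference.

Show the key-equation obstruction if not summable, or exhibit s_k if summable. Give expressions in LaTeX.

Compute t_(k+1)/t_k: get (k + 3)*(3*k + 20)/((k + 8)*(3*k + 17)).
Take A(k)=k + 3, B(k)=k + 8, C(k)=k + 17/3.
Set up (k + 3)·f(k+1) − (k + 7)·f(k) − (k + 17/3) = 0.
d = 4 from the (1,1,1) case.
Solving with deg f ≤ 4: f(k) = k*(k + 5)*(k**2 + 13*k + 54)/216.
Get s_k = R·t_k = k*(-k**2 - 13*k - 54)/(36*(k**3 + 13*k**2 + 54*k + 72)) with R(k) = B(k−1)f(k)/C(k) = k*(k + 5)*(k + 7)*(k**2 + 13*k + 54)/(72*(3*k + 17)).
s_(k+1) − s_k = 2*(-3*k - 17)/(k**5 + 25*k**4 + 245*k**3 + 1175*k**2 + 2754*k + 2520) = t_k.

Yes. s_k = \frac{k \left(- k^{2} - 13 k - 54\right)}{36 \left(k^{3} + 13 k^{2} + 54 k + 72\right)}.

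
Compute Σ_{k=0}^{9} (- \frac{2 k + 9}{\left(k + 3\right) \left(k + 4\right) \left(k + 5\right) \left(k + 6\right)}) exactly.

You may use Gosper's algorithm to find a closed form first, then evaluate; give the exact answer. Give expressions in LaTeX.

Σ = -4/65

Step 1: r(k) = (k + 3)*(2*k + 11)/((k + 7)*(2*k + 9)).
Factor: A=k + 3; B=k + 7; C=k + 9/2.
f must satisfy (k + 3)·f(k+1) − (k + 6)·f(k) = k + 9/2.
d = 3 from the (1,1,1) case.
A polynomial solution: f(k) = k*(k + 4)*(k + 8)/30.
So s_k = (B(k−1)f/C)·t_k = (k*(k + 4)*(k + 6)*(k + 8)/(15*(2*k + 9)))·t_k = k*(-k - 8)/(15*(k**2 + 8*k + 15)).
Δs = (-2*k - 9)/(k**4 + 18*k**3 + 119*k**2 + 342*k + 360), as required.
Sum = s_(10) − s_(0); s_(10) = -4/65, s_(0) = 0 ⇒ -4/65.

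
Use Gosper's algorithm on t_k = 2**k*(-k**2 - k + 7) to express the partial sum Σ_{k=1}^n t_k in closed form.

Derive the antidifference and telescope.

Compute t_(k+1)/t_k: get 2*(k**2 + 3*k - 5)/(k**2 + k - 7).
A = 2, B = 1, C = k**2 + k - 7.
Key eq: (2)·f(k+1) = (1)·f(k) + (k**2 + k - 7).
From deg A=0, deg B=0, deg C=2: d=2.
A polynomial solution: f(k) = k**2 - 3*k - 3.
Get s_k = R·t_k = 2**k*(-k**2 + 3*k + 3) with R(k) = B(k−1)f(k)/C(k) = (k**2 - 3*k - 3)/(k**2 + k - 7).
Check: Δs_k = 2**k*(-k**2 - k + 7). ✓
Σ_(k=1)^n t_k = s_(n+1) − s_(1) = (2**(n + 1)*(-n**2 + n + 5)) − (10), i.e. -2*2**n*n**2 + 2*2**n*n + 10*2**n - 10.

S(n) = -2*2**n*n**2 + 2*2**n*n + 10*2**n - 10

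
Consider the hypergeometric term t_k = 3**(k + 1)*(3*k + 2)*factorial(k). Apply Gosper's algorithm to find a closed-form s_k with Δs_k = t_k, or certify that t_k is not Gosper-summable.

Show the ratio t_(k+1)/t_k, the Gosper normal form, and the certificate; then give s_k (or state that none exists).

s_k = 3**(k + 1)*factorial(k)

Step 1: r(k) = 3*(k + 1)*(3*k + 5)/(3*k + 2).
So A=3*k + 3 and B=1, with C=k + 2/3.
Solve (3*k + 3)·f(k+1) − (1)·f(k) = k + 2/3.
Degrees (1,0,1) ⇒ d ≤ 0.
Solving with deg f ≤ 0: f(k) = 1/3.
So s_k = (B(k−1)f/C)·t_k = (1/(3*k + 2))·t_k = 3**(k + 1)*factorial(k).
s_(k+1) − s_k = 3**(k + 1)*(3*k + 2)*factorial(k) = t_k.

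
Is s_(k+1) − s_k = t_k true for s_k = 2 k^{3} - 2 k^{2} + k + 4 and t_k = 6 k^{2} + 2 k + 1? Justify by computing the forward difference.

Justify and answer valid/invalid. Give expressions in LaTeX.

Valid: the claim telescopes to t_k.

s_(k+1) = 2*k**3 + 4*k**2 + 3*k + 5
s_(k+1) − s_k = 6*k**2 + 2*k + 1
(s_(k+1) − s_k) − t_k = 0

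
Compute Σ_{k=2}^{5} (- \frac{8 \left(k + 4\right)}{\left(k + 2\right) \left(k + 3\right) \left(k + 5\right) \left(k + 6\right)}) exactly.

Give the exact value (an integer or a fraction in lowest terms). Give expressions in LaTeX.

Step 1: r(k) = (k + 2)*(k + 5)**2/((k + 4)**2*(k + 7)).
Gosper form: A/B · C(k+1)/C(k) with A=k + 2, B=k + 7, C=k**2 + 8*k + 16.
Solve (k + 2)·f(k+1) − (k + 6)·f(k) = k**2 + 8*k + 16.
Degrees (1,1,2) ⇒ d ≤ 4.
Solving with deg f ≤ 4: f(k) = k*(k + 3)*(k + 4)*(k + 7)/20.
Get s_k = R·t_k = 2*k*(-k - 7)/(5*(k**2 + 7*k + 10)) with R(k) = B(k−1)f(k)/C(k) = k*(k + 3)*(k + 6)*(k + 7)/(20*(k + 4)).
Verify: 8*(-k - 4)/(k**4 + 16*k**3 + 91*k**2 + 216*k + 180) matches t_k.
Sum = s_(6) − s_(2); s_(6) = -39/110, s_(2) = -9/35 ⇒ -15/154.

Σ = -15/154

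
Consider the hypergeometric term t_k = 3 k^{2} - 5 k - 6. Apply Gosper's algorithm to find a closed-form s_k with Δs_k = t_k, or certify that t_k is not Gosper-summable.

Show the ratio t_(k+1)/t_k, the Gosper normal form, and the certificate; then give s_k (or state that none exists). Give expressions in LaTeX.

s_k = k \left(k^{2} - 4 k - 3\right)

r(k) = (3*k**2 + k - 8)/(3*k**2 - 5*k - 6) after simplifying.
A = 1, B = 1, C = k**2 - 5*k/3 - 2.
Solve (1)·f(k+1) − (1)·f(k) = k**2 - 5*k/3 - 2.
d = 3 from the (0,0,2) case.
Match coefficients ⇒ f(k) = k*(k**2 - 4*k - 3)/3.
So s_k = (B(k−1)f/C)·t_k = (k*(k**2 - 4*k - 3)/(3*k**2 - 5*k - 6))·t_k = k*(k**2 - 4*k - 3).
s_(k+1) − s_k = 3*k**2 - 5*k - 6 = t_k.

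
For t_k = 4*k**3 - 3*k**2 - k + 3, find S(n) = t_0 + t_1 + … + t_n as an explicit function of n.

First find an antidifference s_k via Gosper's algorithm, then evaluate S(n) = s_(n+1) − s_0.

Step 1: r(k) = (4*k**3 + 9*k**2 + 5*k + 3)/(4*k**3 - 3*k**2 - k + 3).
Gosper form: A/B · C(k+1)/C(k) with A=1, B=1, C=k**3 - 3*k**2/4 - k/4 + 3/4.
Solve (1)·f(k+1) − (1)·f(k) = k**3 - 3*k**2/4 - k/4 + 3/4.
From deg A=0, deg B=0, deg C=3: d=4.
A polynomial solution: f(k) = k*(k**3 - 3*k**2 + 2*k + 3)/4.
Then R = B(k−1)f/C = k*(k**3 - 3*k**2 + 2*k + 3)/(4*k**3 - 3*k**2 - k + 3), so s_k = R(k)·t_k = k*(k**3 - 3*k**2 + 2*k + 3).
s_(k+1) − s_k = 4*k**3 - 3*k**2 - k + 3 = t_k.
Telescope: S(n) = s_(n+1) − s_(0) = n**4 + n**3 - n**2 + 2*n + 3 − (0) = n**4 + n**3 - n**2 + 2*n + 3.

S(n) = n**4 + n**3 - n**2 + 2*n + 3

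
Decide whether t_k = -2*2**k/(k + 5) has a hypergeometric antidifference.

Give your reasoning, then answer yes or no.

The ratio is 2*(k + 5)/(k + 6).
Factor: A=2*k + 10; B=k + 6; C=1.
Key eq: (2*k + 10)·f(k+1) = (k + 5)·f(k) + (1).
From deg A=1, deg B=1, deg C=0: d=-1.
d = -1 < 0 ⇒ no nonzero polynomial f; not summable.

No — t_k has no hypergeometric antidifference.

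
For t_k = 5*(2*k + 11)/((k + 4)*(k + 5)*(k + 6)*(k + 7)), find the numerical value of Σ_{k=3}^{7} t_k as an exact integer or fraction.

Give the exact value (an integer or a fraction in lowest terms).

Σ = 25/504

Step 1: r(k) = (k + 4)*(2*k + 13)/((k + 8)*(2*k + 11)).
Take A(k)=k + 4, B(k)=k + 8, C(k)=k + 11/2.
Need (k + 4)·f(k+1) − (k + 7)·f(k) = k + 11/2.
d = 3 from the (1,1,1) case.
A polynomial solution: f(k) = k*(k + 5)*(k + 10)/48.
Get s_k = R·t_k = 5*k*(k + 10)/(24*(k**2 + 10*k + 24)) with R(k) = B(k−1)f(k)/C(k) = k*(k + 5)*(k + 7)*(k + 10)/(24*(2*k + 11)).
Check: Δs_k = 5*(2*k + 11)/(k**4 + 22*k**3 + 179*k**2 + 638*k + 840). ✓
Telescoping: Σ = s_(8) − s_(3) = 5/28 − (65/504) = 25/504.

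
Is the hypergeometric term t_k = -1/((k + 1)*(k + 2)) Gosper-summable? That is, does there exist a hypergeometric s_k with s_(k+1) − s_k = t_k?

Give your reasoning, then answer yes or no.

Yes. s_k = -k/(k + 1).

The ratio is (k + 1)/(k + 3).
Normal form (A,B,C) = (k + 1, k + 3, 1).
Need (k + 1)·f(k+1) − (k + 2)·f(k) = 1.
From deg A=1, deg B=1, deg C=0: d=1.
Solve for f: f(k) = k (degree 1 ≤ 1).
R(k) = B(k−1)·f(k)/C(k) = k*(k + 2); s_k = R·t_k = -k/(k + 1).
Check: Δs_k = -1/(k**2 + 3*k + 2). ✓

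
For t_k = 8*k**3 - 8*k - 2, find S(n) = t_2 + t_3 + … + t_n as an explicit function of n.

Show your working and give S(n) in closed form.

t_(k+1)/t_k = (4*k - 4*(k + 1)**3 + 5)/(-4*k**3 + 4*k + 1).
Take A(k)=1, B(k)=1, C(k)=k**3 - k - 1/4.
Key eq: (1)·f(k+1) = (1)·f(k) + (k**3 - k - 1/4).
Bound: deg f ≤ 4.
A polynomial solution: f(k) = k*(k**3 - 2*k**2 - k + 1)/4.
So s_k = (B(k−1)f/C)·t_k = (k*(k**3 - 2*k**2 - k + 1)/(4*k**3 - 4*k - 1))·t_k = 2*k*(k**3 - 2*k**2 - k + 1).
Check: Δs_k = 8*k**3 - 8*k - 2. ✓
s_(n+1) = 2*n**4 + 4*n**3 - 2*n**2 - 6*n - 2 and s_(2) = -4, so S(n) = 2*n**4 + 4*n**3 - 2*n**2 - 6*n + 2.

S(n) = 2*n**4 + 4*n**3 - 2*n**2 - 6*n + 2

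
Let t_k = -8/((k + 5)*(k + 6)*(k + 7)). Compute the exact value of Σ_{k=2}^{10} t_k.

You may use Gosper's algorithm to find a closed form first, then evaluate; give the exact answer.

Σ = -27/476

The ratio is (k + 5)/(k + 8).
So A=k + 5 and B=k + 8, with C=1.
Key eq: (k + 5)·f(k+1) = (k + 7)·f(k) + (1).
From deg A=1, deg B=1, deg C=0: d=2.
Coefficient equations give f(k) = k*(k + 11)/60.
R(k) = B(k−1)·f(k)/C(k) = k*(k + 7)*(k + 11)/60; s_k = R·t_k = 2*k*(-k - 11)/(15*(k + 5)*(k + 6)).
Check: Δs_k = -8/(k**3 + 18*k**2 + 107*k + 210). ✓
Evaluate s at k=11 and k=2: -121/1020 and -13/210; difference -27/476.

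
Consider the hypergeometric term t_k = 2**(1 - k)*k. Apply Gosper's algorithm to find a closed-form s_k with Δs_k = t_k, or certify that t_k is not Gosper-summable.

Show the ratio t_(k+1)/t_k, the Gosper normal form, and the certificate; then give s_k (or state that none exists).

s_k = 2**(2 - k)*(-k - 1)

r(k) = (k + 1)/(2*k) after simplifying.
A = 1/2, B = 1, C = k.
Need (1/2)·f(k+1) − (1)·f(k) = k.
From deg A=0, deg B=0, deg C=1: d=1.
Match coefficients ⇒ f(k) = -2*(k + 1).
Then R = B(k−1)f/C = -2*(k + 1)/k, so s_k = R(k)·t_k = 2**(2 - k)*(-k - 1).
Verify: 2**(1 - k)*k matches t_k.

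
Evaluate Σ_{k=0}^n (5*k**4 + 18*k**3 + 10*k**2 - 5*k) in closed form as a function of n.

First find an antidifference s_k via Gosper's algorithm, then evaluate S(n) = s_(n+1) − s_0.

S(n) = n*(n**4 + 7*n**3 + 14*n**2 + 7*n - 1)

The ratio is (5*k**4 + 38*k**3 + 94*k**2 + 89*k + 28)/(k*(5*k**3 + 18*k**2 + 10*k - 5)).
Gosper form: A/B · C(k+1)/C(k) with A=1, B=1, C=k**4 + 18*k**3/5 + 2*k**2 - k.
Key eq: (1)·f(k+1) = (1)·f(k) + (k**4 + 18*k**3/5 + 2*k**2 - k).
Bound: deg f ≤ 5.
Solving with deg f ≤ 5: f(k) = k*(k - 1)*(k**3 + 3*k**2 - k - 4)/5.
Certificate R = B(k−1)f/C = (k - 1)*(k**3 + 3*k**2 - k - 4)/(5*k**3 + 18*k**2 + 10*k - 5) gives s_k = k*(k**4 + 2*k**3 - 4*k**2 - 3*k + 4).
Δs = k*(5*k**3 + 18*k**2 + 10*k - 5), as required.
Σ_(k=0)^n t_k = s_(n+1) − s_(0) = (n*(n**4 + 7*n**3 + 14*n**2 + 7*n - 1)) − (0), i.e. n*(n**4 + 7*n**3 + 14*n**2 + 7*n - 1).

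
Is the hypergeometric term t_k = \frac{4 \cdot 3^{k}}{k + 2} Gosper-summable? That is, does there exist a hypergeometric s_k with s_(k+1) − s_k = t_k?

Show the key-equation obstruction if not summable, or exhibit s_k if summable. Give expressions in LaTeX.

r(k) = 3*(k + 2)/(k + 3) after simplifying.
So A=3*k + 6 and B=k + 3, with C=1.
Solve (3*k + 6)·f(k+1) − (k + 2)·f(k) = 1.
d = -1 from the (1,1,0) case.
deg f ≤ -1 is impossible — no certificate.

No — t_k has no hypergeometric antidifference.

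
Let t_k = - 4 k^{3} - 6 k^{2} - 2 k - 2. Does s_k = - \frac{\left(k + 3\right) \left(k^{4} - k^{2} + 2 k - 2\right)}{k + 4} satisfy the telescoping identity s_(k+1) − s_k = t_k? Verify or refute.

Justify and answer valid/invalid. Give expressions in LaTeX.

s_(k+1) = -(k + 4)*(2*k + (k + 1)**4 - (k + 1)**2)/(k + 5)
s_(k+1) − s_k = (-4*k**5 - 39*k**4 - 114*k**3 - 113*k**2 - 50*k - 30)/(k**2 + 9*k + 20)
(s_(k+1) − s_k) − t_k = (3*k**4 + 22*k**3 + 27*k**2 + 8*k + 10)/(k**2 + 9*k + 20)

Invalid: residual \frac{3 k^{4} + 22 k^{3} + 27 k^{2} + 8 k + 10}{k^{2} + 9 k + 20} ≠ 0.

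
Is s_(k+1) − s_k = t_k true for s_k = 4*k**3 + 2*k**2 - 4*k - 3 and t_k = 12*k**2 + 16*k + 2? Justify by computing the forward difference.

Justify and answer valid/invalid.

Valid: the claim telescopes to t_k.

s_(k+1) = 4*k**3 + 14*k**2 + 12*k - 1
s_(k+1) − s_k = 12*k**2 + 16*k + 2
(s_(k+1) − s_k) − t_k = 0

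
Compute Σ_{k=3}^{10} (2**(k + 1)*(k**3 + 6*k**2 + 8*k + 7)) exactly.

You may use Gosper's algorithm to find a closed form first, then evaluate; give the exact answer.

Σ = 5545440

Step 1: r(k) = 2*(k**3 + 9*k**2 + 23*k + 22)/(k**3 + 6*k**2 + 8*k + 7).
Factor: A=2; B=1; C=k**3 + 6*k**2 + 8*k + 7.
Solve (2)·f(k+1) − (1)·f(k) = k**3 + 6*k**2 + 8*k + 7.
Degrees (0,0,3) ⇒ d ≤ 3.
Solving with deg f ≤ 3: f(k) = k**3 + 2*k + 1.
Certificate R = B(k−1)f/C = (k**3 + 2*k + 1)/(k**3 + 6*k**2 + 8*k + 7) gives s_k = 2**(k + 1)*(k**3 + 2*k + 1).
Verify: 2**(k + 1)*(k**3 + 6*k**2 + 8*k + 7) matches t_k.
Σ_(k=3)^(10) t_k = s_(11) − s_(3) = 5545984 − (544) = 5545440.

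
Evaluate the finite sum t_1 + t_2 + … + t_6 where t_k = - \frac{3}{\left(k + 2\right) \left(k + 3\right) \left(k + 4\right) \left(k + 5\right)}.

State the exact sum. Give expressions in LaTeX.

Σ = -31/1980

Step 1: r(k) = (k + 2)/(k + 6).
Gosper form: A/B · C(k+1)/C(k) with A=k + 2, B=k + 6, C=1.
Key eq: (k + 2)·f(k+1) = (k + 5)·f(k) + (1).
d = 3 from the (1,1,0) case.
Solve for f: f(k) = k*(k**2 + 9*k + 26)/72 (degree 3 ≤ 3).
Get s_k = R·t_k = k*(-k**2 - 9*k - 26)/(24*(k + 2)*(k + 3)*(k + 4)) with R(k) = B(k−1)f(k)/C(k) = k*(k + 5)*(k**2 + 9*k + 26)/72.
Verify: -3/(k**4 + 14*k**3 + 71*k**2 + 154*k + 120) matches t_k.
Sum = s_(7) − s_(1); s_(7) = -161/3960, s_(1) = -1/40 ⇒ -31/1980.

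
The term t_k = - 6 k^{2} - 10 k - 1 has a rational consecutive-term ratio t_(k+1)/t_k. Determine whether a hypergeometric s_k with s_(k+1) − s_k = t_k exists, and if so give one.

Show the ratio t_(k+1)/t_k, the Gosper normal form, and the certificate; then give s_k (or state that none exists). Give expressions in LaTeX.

s_k = k \left(- 2 k^{2} - 2 k + 3\right)

Ratio r(k) = (6*k**2 + 22*k + 17)/(6*k**2 + 10*k + 1).
Normal form (A,B,C) = (1, 1, k**2 + 5*k/3 + 1/6).
Solve (1)·f(k+1) − (1)·f(k) = k**2 + 5*k/3 + 1/6.
From deg A=0, deg B=0, deg C=2: d=3.
Solving with deg f ≤ 3: f(k) = k*(2*k**2 + 2*k - 3)/6.
So s_k = (B(k−1)f/C)·t_k = (k*(2*k**2 + 2*k - 3)/(6*k**2 + 10*k + 1))·t_k = k*(-2*k**2 - 2*k + 3).
s_(k+1) − s_k = -6*k**2 - 10*k - 1 = t_k.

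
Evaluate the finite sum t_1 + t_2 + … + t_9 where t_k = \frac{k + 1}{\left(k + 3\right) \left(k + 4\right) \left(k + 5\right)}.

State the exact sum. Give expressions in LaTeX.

Compute t_(k+1)/t_k: get (k + 2)*(k + 3)/((k + 1)*(k + 6)).
Normal form (A,B,C) = (k + 3, k + 6, k + 1).
f must satisfy (k + 3)·f(k+1) − (k + 5)·f(k) = k + 1.
Degrees (1,1,1) ⇒ d ≤ 2.
Solving with deg f ≤ 2: f(k) = k*(k + 1)/6.
Then R = B(k−1)f/C = k*(k + 5)/6, so s_k = R(k)·t_k = k*(k + 1)/(6*(k + 3)*(k + 4)).
s_(k+1) − s_k = (k + 1)/(k**3 + 12*k**2 + 47*k + 60) = t_k.
Σ_(k=1)^(9) t_k = s_(10) − s_(1) = 55/546 − (1/60) = 153/1820.

Σ = 153/1820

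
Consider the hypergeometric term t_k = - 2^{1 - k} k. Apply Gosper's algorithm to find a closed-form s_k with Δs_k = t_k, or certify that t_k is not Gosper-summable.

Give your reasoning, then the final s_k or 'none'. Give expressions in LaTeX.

s_k = 2^{2 - k} \left(k + 1\right)

r(k) = (k + 1)/(2*k) after simplifying.
A = 1/2, B = 1, C = k.
Solve (1/2)·f(k+1) − (1)·f(k) = k.
From deg A=0, deg B=0, deg C=1: d=1.
A polynomial solution: f(k) = -2*(k + 1).
Get s_k = R·t_k = 2**(2 - k)*(k + 1) with R(k) = B(k−1)f(k)/C(k) = -2*(k + 1)/k.
Δs = -2**(1 - k)*k, as required.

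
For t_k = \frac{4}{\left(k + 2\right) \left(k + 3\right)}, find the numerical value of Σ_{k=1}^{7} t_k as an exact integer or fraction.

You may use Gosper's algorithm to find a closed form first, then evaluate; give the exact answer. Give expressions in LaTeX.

Compute t_(k+1)/t_k: get (k + 2)/(k + 4).
Gosper form: A/B · C(k+1)/C(k) with A=k + 2, B=k + 4, C=1.
Key eq: (k + 2)·f(k+1) = (k + 3)·f(k) + (1).
Bound: deg f ≤ 1.
Match coefficients ⇒ f(k) = k/2.
Certificate R = B(k−1)f/C = k*(k + 3)/2 gives s_k = 2*k/(k + 2).
s_(k+1) − s_k = 4/(k**2 + 5*k + 6) = t_k.
Σ_(k=1)^(7) t_k = s_(8) − s_(1) = 8/5 − (2/3) = 14/15.

Σ = 14/15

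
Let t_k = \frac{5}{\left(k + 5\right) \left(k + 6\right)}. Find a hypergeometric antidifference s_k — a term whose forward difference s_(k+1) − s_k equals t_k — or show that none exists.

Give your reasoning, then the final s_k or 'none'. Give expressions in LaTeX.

r(k) = (k + 5)/(k + 7) after simplifying.
Gosper form: A/B · C(k+1)/C(k) with A=k + 5, B=k + 7, C=1.
Set up (k + 5)·f(k+1) − (k + 6)·f(k) − (1) = 0.
Bound: deg f ≤ 1.
A polynomial solution: f(k) = k/5.
Certificate R = B(k−1)f/C = k*(k + 6)/5 gives s_k = k/(k + 5).
Check: Δs_k = 5/(k**2 + 11*k + 30). ✓

s_k = \frac{k}{k + 5}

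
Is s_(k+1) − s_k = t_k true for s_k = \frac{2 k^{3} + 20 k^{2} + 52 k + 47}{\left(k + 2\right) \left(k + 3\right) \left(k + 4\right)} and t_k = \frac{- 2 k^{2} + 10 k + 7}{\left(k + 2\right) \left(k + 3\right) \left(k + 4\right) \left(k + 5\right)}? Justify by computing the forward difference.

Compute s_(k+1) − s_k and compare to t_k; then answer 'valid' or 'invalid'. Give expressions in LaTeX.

valid; difference matches t_k

s_(k+1) = (52*k + 2*(k + 1)**3 + 20*(k + 1)**2 + 99)/((k + 3)*(k + 4)*(k + 5))
s_(k+1) − s_k = (-2*k**2 + 10*k + 7)/(k**4 + 14*k**3 + 71*k**2 + 154*k + 120)
(s_(k+1) − s_k) − t_k = 0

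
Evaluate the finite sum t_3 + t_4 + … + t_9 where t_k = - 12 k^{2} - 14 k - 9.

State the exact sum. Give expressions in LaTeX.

The ratio is (12*k**2 + 38*k + 35)/(12*k**2 + 14*k + 9).
A = 1, B = 1, C = k**2 + 7*k/6 + 3/4.
Key eq: (1)·f(k+1) = (1)·f(k) + (k**2 + 7*k/6 + 3/4).
Degrees (0,0,2) ⇒ d ≤ 3.
Coefficient equations give f(k) = k*(4*k**2 + k + 4)/12.
Certificate R = B(k−1)f/C = k*(4*k**2 + k + 4)/(12*k**2 + 14*k + 9) gives s_k = k*(-4*k**2 - k - 4).
Δs = -12*k**2 - 14*k - 9, as required.
Telescoping: Σ = s_(10) − s_(3) = -4140 − (-129) = -4011.

Σ = -4011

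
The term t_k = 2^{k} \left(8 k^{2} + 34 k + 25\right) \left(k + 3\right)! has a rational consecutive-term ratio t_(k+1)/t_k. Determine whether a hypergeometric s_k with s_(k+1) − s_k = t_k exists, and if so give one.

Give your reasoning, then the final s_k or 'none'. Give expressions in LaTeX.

r(k) = 2*(8*k**3 + 82*k**2 + 267*k + 268)/(8*k**2 + 34*k + 25) after simplifying.
Take A(k)=2*k + 8, B(k)=1, C(k)=k**2 + 17*k/4 + 25/8.
Solve (2*k + 8)·f(k+1) − (1)·f(k) = k**2 + 17*k/4 + 25/8.
Bound: deg f ≤ 1.
Solving with deg f ≤ 1: f(k) = (4*k - 1)/8.
R(k) = B(k−1)·f(k)/C(k) = (4*k - 1)/(8*k**2 + 34*k + 25); s_k = R·t_k = 2**k*(4*k - 1)*factorial(k + 3).
s_(k+1) − s_k = 2**k*(8*k**2 + 34*k + 25)*factorial(k + 3) = t_k.

s_k = 2^{k} \left(4 k - 1\right) \left(k + 3\right)!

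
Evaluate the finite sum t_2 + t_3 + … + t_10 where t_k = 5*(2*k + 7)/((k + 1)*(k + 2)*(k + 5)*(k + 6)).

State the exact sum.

Step 1: r(k) = (k + 1)*(k + 5)*(2*k + 9)/((k + 3)*(k + 7)*(2*k + 7)).
Gosper form: A/B · C(k+1)/C(k) with A=k + 1, B=k + 7, C=k**3 + 21*k**2/2 + 73*k/2 + 42.
Key eq: (k + 1)·f(k+1) = (k + 6)·f(k) + (k**3 + 21*k**2/2 + 73*k/2 + 42).
From deg A=1, deg B=1, deg C=3: d=5.
A polynomial solution: f(k) = k*(k + 2)*(k + 3)*(k + 4)*(k + 6)/10.
R(k) = B(k−1)·f(k)/C(k) = k*(k + 2)*(k + 6)**2/(5*(2*k + 7)); s_k = R·t_k = k*(k + 6)/(k**2 + 6*k + 5).
Verify: 5*(2*k + 7)/(k**4 + 14*k**3 + 65*k**2 + 112*k + 60) matches t_k.
Sum = s_(11) − s_(2); s_(11) = 187/192, s_(2) = 16/21 ⇒ 95/448.

Σ = 95/448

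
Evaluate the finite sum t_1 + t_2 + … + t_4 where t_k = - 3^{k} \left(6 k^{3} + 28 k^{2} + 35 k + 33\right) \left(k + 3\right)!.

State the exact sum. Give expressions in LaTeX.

r(k) = 3*(6*k**4 + 70*k**3 + 293*k**2 + 538*k + 408)/(6*k**3 + 28*k**2 + 35*k + 33) after simplifying.
Take A(k)=3*k + 12, B(k)=1, C(k)=k**3 + 14*k**2/3 + 35*k/6 + 11/2.
f must satisfy (3*k + 12)·f(k+1) − (1)·f(k) = k**3 + 14*k**2/3 + 35*k/6 + 11/2.
d = 2 from the (1,0,3) case.
Match coefficients ⇒ f(k) = (2*k**2 - 2*k + 3)/6.
Get s_k = R·t_k = -3**k*(2*k**2 - 2*k + 3)*factorial(k + 3) with R(k) = B(k−1)f(k)/C(k) = (2*k**2 - 2*k + 3)/(6*k**3 + 28*k**2 + 35*k + 33).
Check: Δs_k = -3**k*(6*k**3 + 28*k**2 + 35*k + 33)*factorial(k + 3). ✓
Σ_(k=1)^(4) t_k = s_(5) − s_(1) = -421303680 − (-216) = -421303464.

Σ = -421303464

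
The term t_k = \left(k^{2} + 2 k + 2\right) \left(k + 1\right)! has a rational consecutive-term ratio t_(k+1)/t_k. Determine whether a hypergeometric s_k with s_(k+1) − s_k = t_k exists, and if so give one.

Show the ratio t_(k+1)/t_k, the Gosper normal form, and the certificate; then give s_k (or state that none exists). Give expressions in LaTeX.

Ratio r(k) = (k + 2)*(2*k + (k + 1)**2 + 4)/(k**2 + 2*k + 2).
Normal form (A,B,C) = (k + 2, 1, k**2 + 2*k + 2).
Solve (k + 2)·f(k+1) − (1)·f(k) = k**2 + 2*k + 2.
From deg A=1, deg B=0, deg C=2: d=1.
Match coefficients ⇒ f(k) = k.
Certificate R = B(k−1)f/C = k/(k**2 + 2*k + 2) gives s_k = k*factorial(k + 1).
s_(k+1) − s_k = (k**2 + 2*k + 2)*factorial(k + 1) = t_k.

s_k = k \left(k + 1\right)!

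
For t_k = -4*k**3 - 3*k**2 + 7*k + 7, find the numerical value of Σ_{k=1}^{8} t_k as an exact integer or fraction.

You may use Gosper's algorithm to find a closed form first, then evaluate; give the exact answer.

The ratio is (4*k**3 + 15*k**2 + 11*k - 7)/(4*k**3 + 3*k**2 - 7*k - 7).
A = 1, B = 1, C = k**3 + 3*k**2/4 - 7*k/4 - 7/4.
f must satisfy (1)·f(k+1) − (1)·f(k) = k**3 + 3*k**2/4 - 7*k/4 - 7/4.
Bound: deg f ≤ 4.
Coefficient equations give f(k) = k*(k**3 - k**2 - 4*k - 3)/4.
R(k) = B(k−1)·f(k)/C(k) = k*(k**3 - k**2 - 4*k - 3)/(4*k**3 + 3*k**2 - 7*k - 7); s_k = R·t_k = k*(-k**3 + k**2 + 4*k + 3).
Check: Δs_k = -4*k**3 - 3*k**2 + 7*k + 7. ✓
Sum = s_(9) − s_(1); s_(9) = -5481, s_(1) = 7 ⇒ -5488.

Σ = -5488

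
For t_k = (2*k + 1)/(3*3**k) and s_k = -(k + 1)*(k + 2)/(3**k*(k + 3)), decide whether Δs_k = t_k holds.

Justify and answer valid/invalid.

s_(k+1) = -(k + 2)*(k + 3)/(3*3**k*(k + 4))
s_(k+1) − s_k = (2*k**3 + 13*k**2 + 21*k + 6)/(3*3**k*(k**2 + 7*k + 12))
(s_(k+1) − s_k) − t_k = 2*(-k**2 - 5*k - 3)/(3*3**k*(k**2 + 7*k + 12))

Invalid: residual 2*(-k**2 - 5*k - 3)/(3*3**k*(k**2 + 7*k + 12)) ≠ 0.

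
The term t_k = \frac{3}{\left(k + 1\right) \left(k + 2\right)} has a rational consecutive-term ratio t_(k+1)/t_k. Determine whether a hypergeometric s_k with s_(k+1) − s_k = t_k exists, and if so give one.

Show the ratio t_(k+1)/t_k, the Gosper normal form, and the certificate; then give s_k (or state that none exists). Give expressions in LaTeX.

s_k = \frac{3 k}{k + 1}

Compute t_(k+1)/t_k: get (k + 1)/(k + 3).
Factor: A=k + 1; B=k + 3; C=1.
Need (k + 1)·f(k+1) − (k + 2)·f(k) = 1.
d = 1 from the (1,1,0) case.
A polynomial solution: f(k) = k.
Certificate R = B(k−1)f/C = k*(k + 2) gives s_k = 3*k/(k + 1).
Check: Δs_k = 3/(k**2 + 3*k + 2). ✓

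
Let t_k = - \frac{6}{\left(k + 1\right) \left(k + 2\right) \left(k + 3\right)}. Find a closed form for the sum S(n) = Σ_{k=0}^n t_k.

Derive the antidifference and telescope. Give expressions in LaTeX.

S(n) = \frac{3 \left(- n^{2} - 5 n - 4\right)}{2 \left(n^{2} + 5 n + 6\right)}

Step 1: r(k) = (k + 1)/(k + 4).
A = k + 1, B = k + 4, C = 1.
Solve (k + 1)·f(k+1) − (k + 3)·f(k) = 1.
deg f ≤ 2 (via 1,1,0).
Solving with deg f ≤ 2: f(k) = k*(k + 3)/4.
Then R = B(k−1)f/C = k*(k + 3)**2/4, so s_k = R(k)·t_k = 3*k*(-k - 3)/(2*(k + 1)*(k + 2)).
Δs = -6/(k**3 + 6*k**2 + 11*k + 6), as required.
s_(n+1) = 3*(-n**2 - 5*n - 4)/(2*(n**2 + 5*n + 6)) and s_(0) = 0, so S(n) = 3*(-n**2 - 5*n - 4)/(2*(n**2 + 5*n + 6)).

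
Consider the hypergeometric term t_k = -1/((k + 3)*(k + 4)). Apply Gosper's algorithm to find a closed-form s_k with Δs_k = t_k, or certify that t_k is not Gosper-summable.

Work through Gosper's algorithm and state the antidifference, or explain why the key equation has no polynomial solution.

Ratio r(k) = (k + 3)/(k + 5).
Factor: A=k + 3; B=k + 5; C=1.
f must satisfy (k + 3)·f(k+1) − (k + 4)·f(k) = 1.
Bound: deg f ≤ 1.
Solving with deg f ≤ 1: f(k) = k/3.
Get s_k = R·t_k = -k/(3*k + 9) with R(k) = B(k−1)f(k)/C(k) = k*(k + 4)/3.
Check: Δs_k = -1/(k**2 + 7*k + 12). ✓

s_k = -k/(3*k + 9)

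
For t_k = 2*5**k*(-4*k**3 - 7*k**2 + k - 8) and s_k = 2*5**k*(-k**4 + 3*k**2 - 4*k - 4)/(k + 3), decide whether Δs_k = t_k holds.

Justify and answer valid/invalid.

s_(k+1) = 10*5**k*(-4*k - (k + 1)**4 + 3*(k + 1)**2 - 8)/(k + 4)
s_(k+1) − s_k = 5**k*(-8*k**5 - 62*k**4 - 156*k**3 - 126*k**2 - 80*k - 148)/(k**2 + 7*k + 12)
(s_(k+1) − s_k) − t_k = 5**k*(8*k**4 + 36*k**3 + 44*k**2 + 8*k + 44)/(k**2 + 7*k + 12)

Invalid: residual 5**k*(8*k**4 + 36*k**3 + 44*k**2 + 8*k + 44)/(k**2 + 7*k + 12) ≠ 0.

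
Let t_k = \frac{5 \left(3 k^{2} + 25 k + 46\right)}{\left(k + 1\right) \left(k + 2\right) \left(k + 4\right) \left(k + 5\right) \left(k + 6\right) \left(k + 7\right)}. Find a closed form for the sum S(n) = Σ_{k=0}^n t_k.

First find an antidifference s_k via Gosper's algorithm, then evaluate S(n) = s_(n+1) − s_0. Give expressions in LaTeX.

The ratio is (k + 1)*(k + 4)*(25*k + 3*(k + 1)**2 + 71)/((k + 3)*(k + 8)*(3*k**2 + 25*k + 46)).
So A=k + 1 and B=k + 8, with C=k**3 + 34*k**2/3 + 121*k/3 + 46.
Solve (k + 1)·f(k+1) − (k + 7)·f(k) = k**3 + 34*k**2/3 + 121*k/3 + 46.
Degrees (1,1,3) ⇒ d ≤ 6.
Match coefficients ⇒ f(k) = k*(k + 2)*(k + 3)*(k + 5)*(k**2 + 11*k + 34)/72.
Get s_k = R·t_k = 5*k*(k**2 + 11*k + 34)/(24*(k**3 + 11*k**2 + 34*k + 24)) with R(k) = B(k−1)f(k)/C(k) = k*(k + 2)*(k + 5)*(k + 7)*(k**2 + 11*k + 34)/(24*(3*k**2 + 25*k + 46)).
s_(k+1) − s_k = 5*(3*k**2 + 25*k + 46)/(k**6 + 25*k**5 + 247*k**4 + 1219*k**3 + 3112*k**2 + 3796*k + 1680) = t_k.
Evaluate: s_(n+1) = 5*(n**3 + 14*n**2 + 59*n + 46)/(24*(n**3 + 14*n**2 + 59*n + 70)); subtract s_(0) = 0 ⇒ S(n) = 5*(n**3 + 14*n**2 + 59*n + 46)/(24*(n**3 + 14*n**2 + 59*n + 70)).

S(n) = \frac{5 \left(n^{3} + 14 n^{2} + 59 n + 46\right)}{24 \left(n^{3} + 14 n^{2} + 59 n + 70\right)}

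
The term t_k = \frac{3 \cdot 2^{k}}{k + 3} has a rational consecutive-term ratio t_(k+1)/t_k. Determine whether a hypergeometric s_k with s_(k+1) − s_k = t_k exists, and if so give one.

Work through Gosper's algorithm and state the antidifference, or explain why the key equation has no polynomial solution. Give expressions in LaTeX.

Ratio r(k) = 2*(k + 3)/(k + 4).
Take A(k)=2*k + 6, B(k)=k + 4, C(k)=1.
Set up (2*k + 6)·f(k+1) − (k + 3)·f(k) − (1) = 0.
d = -1 from the (1,1,0) case.
Bound -1 < 0, so the key equation has no polynomial solution.

none (Gosper's algorithm certifies no s_k)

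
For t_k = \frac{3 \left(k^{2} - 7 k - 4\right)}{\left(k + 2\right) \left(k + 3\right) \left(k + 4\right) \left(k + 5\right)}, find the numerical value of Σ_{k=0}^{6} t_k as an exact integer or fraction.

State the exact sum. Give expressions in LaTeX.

Σ = -287/990

Ratio r(k) = (k + 2)*(7*k - (k + 1)**2 + 11)/((k + 6)*(-k**2 + 7*k + 4)).
Gosper form: A/B · C(k+1)/C(k) with A=k + 2, B=k + 6, C=k**2 - 7*k - 4.
Set up (k + 2)·f(k+1) − (k + 5)·f(k) − (k**2 - 7*k - 4) = 0.
d = 3 from the (1,1,2) case.
Solve for f: f(k) = -k*(k**2 + 27*k + 8)/18 (degree 3 ≤ 3).
Get s_k = R·t_k = k*(-k**2 - 27*k - 8)/(6*(k + 2)*(k + 3)*(k + 4)) with R(k) = B(k−1)f(k)/C(k) = -k*(k + 5)*(k**2 + 27*k + 8)/(18*(k**2 - 7*k - 4)).
Verify: 3*(k**2 - 7*k - 4)/(k**4 + 14*k**3 + 71*k**2 + 154*k + 120) matches t_k.
Sum = s_(7) − s_(0); s_(7) = -287/990, s_(0) = 0 ⇒ -287/990.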